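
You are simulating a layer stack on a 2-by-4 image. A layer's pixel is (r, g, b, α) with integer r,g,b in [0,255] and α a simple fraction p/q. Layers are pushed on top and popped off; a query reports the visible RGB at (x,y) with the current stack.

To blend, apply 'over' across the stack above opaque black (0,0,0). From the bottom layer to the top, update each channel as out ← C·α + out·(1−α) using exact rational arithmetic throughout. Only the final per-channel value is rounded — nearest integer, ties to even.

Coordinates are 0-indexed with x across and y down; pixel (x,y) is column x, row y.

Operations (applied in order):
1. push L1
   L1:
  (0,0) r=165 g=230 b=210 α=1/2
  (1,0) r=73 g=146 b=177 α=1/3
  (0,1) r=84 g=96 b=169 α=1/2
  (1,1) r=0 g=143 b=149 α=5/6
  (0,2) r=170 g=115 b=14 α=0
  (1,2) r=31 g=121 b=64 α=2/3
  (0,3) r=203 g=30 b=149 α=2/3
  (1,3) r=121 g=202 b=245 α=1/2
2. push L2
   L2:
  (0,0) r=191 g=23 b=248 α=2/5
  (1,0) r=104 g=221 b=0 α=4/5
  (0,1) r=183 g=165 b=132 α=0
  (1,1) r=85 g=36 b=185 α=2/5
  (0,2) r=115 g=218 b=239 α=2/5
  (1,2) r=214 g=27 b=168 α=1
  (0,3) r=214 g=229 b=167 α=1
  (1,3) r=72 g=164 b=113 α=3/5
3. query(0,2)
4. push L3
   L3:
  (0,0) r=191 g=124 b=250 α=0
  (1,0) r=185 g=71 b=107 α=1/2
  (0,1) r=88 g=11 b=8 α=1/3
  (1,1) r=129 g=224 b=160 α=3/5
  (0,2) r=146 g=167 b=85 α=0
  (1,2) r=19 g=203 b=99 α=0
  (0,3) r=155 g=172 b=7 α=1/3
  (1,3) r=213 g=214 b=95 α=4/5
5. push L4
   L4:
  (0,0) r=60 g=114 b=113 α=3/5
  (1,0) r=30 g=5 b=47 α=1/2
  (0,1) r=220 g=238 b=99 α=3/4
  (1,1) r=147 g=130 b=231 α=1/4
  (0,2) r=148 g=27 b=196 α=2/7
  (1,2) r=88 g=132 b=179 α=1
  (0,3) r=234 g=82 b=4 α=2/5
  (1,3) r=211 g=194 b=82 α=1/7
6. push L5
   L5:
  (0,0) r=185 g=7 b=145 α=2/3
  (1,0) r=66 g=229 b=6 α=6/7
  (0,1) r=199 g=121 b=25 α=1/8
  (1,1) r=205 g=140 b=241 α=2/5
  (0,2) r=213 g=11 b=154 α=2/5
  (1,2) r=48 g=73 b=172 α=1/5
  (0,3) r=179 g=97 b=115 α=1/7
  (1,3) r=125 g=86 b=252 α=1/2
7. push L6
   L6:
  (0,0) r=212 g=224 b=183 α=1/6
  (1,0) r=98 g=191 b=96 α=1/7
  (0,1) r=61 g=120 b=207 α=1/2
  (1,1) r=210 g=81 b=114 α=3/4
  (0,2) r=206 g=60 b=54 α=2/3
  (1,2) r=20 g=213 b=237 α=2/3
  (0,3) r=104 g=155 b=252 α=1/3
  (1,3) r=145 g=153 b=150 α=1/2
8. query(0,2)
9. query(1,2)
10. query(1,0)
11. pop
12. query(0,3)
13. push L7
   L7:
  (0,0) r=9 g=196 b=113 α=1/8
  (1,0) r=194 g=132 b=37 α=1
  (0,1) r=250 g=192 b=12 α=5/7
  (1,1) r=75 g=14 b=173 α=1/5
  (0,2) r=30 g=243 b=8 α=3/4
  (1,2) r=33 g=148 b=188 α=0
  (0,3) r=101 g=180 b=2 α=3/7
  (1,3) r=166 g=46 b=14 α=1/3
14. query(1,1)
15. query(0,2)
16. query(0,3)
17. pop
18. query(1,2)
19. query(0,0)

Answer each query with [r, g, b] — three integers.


(0,2) stack=L1,L2; from [0,0,0]:
L1 α=0: [0, 0, 0]
L2 α=2/5: [46, 436/5, 478/5]
rounded: [46, 87, 96]

at x=0,y=2 over L1,L2,L3,L4,L5,L6:
after L1 α=0: [0, 0, 0]
after L2 α=2/5: [46, 436/5, 478/5]
after L3 α=0: [46, 436/5, 478/5]
after L4 α=2/7: [526/7, 70, 870/7]
after L5 α=2/5: [912/7, 232/5, 4766/35]
after L6 α=2/3: [3796/21, 832/15, 8546/105]
rounded: [181, 55, 81]

query (1,2) [L1,L2,L3,L4,L5,L6] — begin 0,0,0
after L1 α=2/3: [62/3, 242/3, 128/3]
after L2 α=1: [214, 27, 168]
after L3 α=0: [214, 27, 168]
after L4 α=1: [88, 132, 179]
after L5 α=1/5: [80, 601/5, 888/5]
after L6 α=2/3: [40, 2731/15, 1086/5]
= [40, 182, 217]

(1,0) stack=L1,L2,L3,L4,L5,L6; from [0,0,0]:
L1 α=1/3: [73/3, 146/3, 59]
L2 α=4/5: [1321/15, 2798/15, 59/5]
L3 α=1/2: [2048/15, 3863/30, 297/5]
L4 α=1/2: [1249/15, 4013/60, 266/5]
L5 α=6/7: [1027/15, 86453/420, 446/35]
L6 α=1/7: [2544/35, 99823/490, 6036/245]
rounded: [73, 204, 25]

query (0,3) [L1,L2,L3,L4,L5] — begin 0,0,0
L1 α=2/3: [406/3, 20, 298/3]
L2 α=1: [214, 229, 167]
L3 α=1/3: [583/3, 210, 341/3]
L4 α=2/5: [1051/5, 794/5, 349/5]
L5 α=1/7: [7201/35, 5249/35, 2669/35]
rounded: [206, 150, 76]

(1,1) stack=L1,L2,L3,L4,L5,L7; from [0,0,0]:
after L1 α=5/6: [0, 715/6, 745/6]
after L2 α=2/5: [34, 859/10, 297/2]
after L3 α=3/5: [91, 4219/25, 777/5]
after L4 α=1/4: [105, 15907/100, 1743/10]
after L5 α=2/5: [145, 75721/500, 10049/50]
after L7 α=1/5: [131, 77471/625, 24423/125]
= [131, 124, 195]

(0,2) stack=L1,L2,L3,L4,L5,L7; from [0,0,0]:
L1 α=0: [0, 0, 0]
L2 α=2/5: [46, 436/5, 478/5]
L3 α=0: [46, 436/5, 478/5]
L4 α=2/7: [526/7, 70, 870/7]
L5 α=2/5: [912/7, 232/5, 4766/35]
L7 α=3/4: [771/14, 3877/20, 2803/70]
→ [55, 194, 40]

query (0,3) [L1,L2,L3,L4,L5,L7] — begin 0,0,0
+L1 (α=2/3) → [406/3, 20, 298/3]
+L2 (α=1) → [214, 229, 167]
+L3 (α=1/3) → [583/3, 210, 341/3]
+L4 (α=2/5) → [1051/5, 794/5, 349/5]
+L5 (α=1/7) → [7201/35, 5249/35, 2669/35]
+L7 (α=3/7) → [39409/245, 39896/245, 10886/245]
= [161, 163, 44]

at x=1,y=2 over L1,L2,L3,L4,L5:
+L1 (α=2/3) → [62/3, 242/3, 128/3]
+L2 (α=1) → [214, 27, 168]
+L3 (α=0) → [214, 27, 168]
+L4 (α=1) → [88, 132, 179]
+L5 (α=1/5) → [80, 601/5, 888/5]
rounded: [80, 120, 178]

(0,0) stack=L1,L2,L3,L4,L5; from [0,0,0]:
L1 α=1/2: [165/2, 115, 105]
L2 α=2/5: [1259/10, 391/5, 811/5]
L3 α=0: [1259/10, 391/5, 811/5]
L4 α=3/5: [2159/25, 2492/25, 3317/25]
L5 α=2/3: [3803/25, 2842/75, 10567/75]
= [152, 38, 141]


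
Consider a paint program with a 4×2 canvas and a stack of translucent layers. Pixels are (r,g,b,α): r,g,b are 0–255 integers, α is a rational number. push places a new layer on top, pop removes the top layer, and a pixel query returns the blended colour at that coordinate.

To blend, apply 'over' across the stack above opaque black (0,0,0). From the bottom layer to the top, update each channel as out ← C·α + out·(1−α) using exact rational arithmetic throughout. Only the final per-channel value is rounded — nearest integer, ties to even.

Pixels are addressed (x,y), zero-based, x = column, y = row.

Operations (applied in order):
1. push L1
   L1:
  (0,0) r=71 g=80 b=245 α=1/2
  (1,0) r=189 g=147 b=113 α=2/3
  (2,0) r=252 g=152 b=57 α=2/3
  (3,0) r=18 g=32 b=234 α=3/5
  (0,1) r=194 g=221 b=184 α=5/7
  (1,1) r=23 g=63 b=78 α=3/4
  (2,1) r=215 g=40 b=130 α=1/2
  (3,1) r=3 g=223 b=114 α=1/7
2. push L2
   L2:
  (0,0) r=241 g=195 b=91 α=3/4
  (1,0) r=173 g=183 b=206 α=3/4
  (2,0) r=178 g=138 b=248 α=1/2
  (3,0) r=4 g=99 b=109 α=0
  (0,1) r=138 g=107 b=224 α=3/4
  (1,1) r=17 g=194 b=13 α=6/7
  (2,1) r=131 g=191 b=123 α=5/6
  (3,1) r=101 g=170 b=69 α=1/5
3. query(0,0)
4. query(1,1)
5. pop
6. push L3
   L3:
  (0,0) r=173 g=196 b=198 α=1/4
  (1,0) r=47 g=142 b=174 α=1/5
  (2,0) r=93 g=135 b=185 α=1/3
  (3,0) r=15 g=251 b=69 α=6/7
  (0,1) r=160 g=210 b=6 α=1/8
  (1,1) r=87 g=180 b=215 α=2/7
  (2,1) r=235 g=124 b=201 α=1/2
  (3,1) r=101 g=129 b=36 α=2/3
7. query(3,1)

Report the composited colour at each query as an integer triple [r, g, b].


query (0,0) [L1,L2] — begin 0,0,0
after L1 α=1/2: [71/2, 40, 245/2]
after L2 α=3/4: [1517/8, 625/4, 791/8]
→ [190, 156, 99]

(1,1) stack=L1,L2; from [0,0,0]:
L1 α=3/4: [69/4, 189/4, 117/2]
L2 α=6/7: [477/28, 4845/28, 39/2]
rounded: [17, 173, 20]

(3,1) stack=L1,L3; from [0,0,0]:
+L1 (α=1/7) → [3/7, 223/7, 114/7]
+L3 (α=2/3) → [1417/21, 2029/21, 206/7]
= [67, 97, 29]


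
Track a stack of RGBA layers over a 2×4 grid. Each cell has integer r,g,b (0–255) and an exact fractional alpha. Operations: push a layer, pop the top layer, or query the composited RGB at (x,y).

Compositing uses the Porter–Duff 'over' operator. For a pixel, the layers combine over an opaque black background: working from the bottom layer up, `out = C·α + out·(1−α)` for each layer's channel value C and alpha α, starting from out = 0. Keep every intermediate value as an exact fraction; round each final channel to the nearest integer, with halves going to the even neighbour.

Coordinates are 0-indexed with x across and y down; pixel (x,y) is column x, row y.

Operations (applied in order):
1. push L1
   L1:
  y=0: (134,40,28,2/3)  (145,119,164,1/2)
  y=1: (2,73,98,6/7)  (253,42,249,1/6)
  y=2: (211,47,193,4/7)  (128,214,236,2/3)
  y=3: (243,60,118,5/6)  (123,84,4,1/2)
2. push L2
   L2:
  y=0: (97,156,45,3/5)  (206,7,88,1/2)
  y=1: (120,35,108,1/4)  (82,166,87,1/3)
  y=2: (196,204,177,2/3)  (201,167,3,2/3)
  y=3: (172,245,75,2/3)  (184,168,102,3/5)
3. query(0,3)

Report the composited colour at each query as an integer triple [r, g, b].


(0,3) stack=L1,L2; from [0,0,0]:
+L1 (α=5/6) → [405/2, 50, 295/3]
+L2 (α=2/3) → [1093/6, 180, 745/9]
→ [182, 180, 83]


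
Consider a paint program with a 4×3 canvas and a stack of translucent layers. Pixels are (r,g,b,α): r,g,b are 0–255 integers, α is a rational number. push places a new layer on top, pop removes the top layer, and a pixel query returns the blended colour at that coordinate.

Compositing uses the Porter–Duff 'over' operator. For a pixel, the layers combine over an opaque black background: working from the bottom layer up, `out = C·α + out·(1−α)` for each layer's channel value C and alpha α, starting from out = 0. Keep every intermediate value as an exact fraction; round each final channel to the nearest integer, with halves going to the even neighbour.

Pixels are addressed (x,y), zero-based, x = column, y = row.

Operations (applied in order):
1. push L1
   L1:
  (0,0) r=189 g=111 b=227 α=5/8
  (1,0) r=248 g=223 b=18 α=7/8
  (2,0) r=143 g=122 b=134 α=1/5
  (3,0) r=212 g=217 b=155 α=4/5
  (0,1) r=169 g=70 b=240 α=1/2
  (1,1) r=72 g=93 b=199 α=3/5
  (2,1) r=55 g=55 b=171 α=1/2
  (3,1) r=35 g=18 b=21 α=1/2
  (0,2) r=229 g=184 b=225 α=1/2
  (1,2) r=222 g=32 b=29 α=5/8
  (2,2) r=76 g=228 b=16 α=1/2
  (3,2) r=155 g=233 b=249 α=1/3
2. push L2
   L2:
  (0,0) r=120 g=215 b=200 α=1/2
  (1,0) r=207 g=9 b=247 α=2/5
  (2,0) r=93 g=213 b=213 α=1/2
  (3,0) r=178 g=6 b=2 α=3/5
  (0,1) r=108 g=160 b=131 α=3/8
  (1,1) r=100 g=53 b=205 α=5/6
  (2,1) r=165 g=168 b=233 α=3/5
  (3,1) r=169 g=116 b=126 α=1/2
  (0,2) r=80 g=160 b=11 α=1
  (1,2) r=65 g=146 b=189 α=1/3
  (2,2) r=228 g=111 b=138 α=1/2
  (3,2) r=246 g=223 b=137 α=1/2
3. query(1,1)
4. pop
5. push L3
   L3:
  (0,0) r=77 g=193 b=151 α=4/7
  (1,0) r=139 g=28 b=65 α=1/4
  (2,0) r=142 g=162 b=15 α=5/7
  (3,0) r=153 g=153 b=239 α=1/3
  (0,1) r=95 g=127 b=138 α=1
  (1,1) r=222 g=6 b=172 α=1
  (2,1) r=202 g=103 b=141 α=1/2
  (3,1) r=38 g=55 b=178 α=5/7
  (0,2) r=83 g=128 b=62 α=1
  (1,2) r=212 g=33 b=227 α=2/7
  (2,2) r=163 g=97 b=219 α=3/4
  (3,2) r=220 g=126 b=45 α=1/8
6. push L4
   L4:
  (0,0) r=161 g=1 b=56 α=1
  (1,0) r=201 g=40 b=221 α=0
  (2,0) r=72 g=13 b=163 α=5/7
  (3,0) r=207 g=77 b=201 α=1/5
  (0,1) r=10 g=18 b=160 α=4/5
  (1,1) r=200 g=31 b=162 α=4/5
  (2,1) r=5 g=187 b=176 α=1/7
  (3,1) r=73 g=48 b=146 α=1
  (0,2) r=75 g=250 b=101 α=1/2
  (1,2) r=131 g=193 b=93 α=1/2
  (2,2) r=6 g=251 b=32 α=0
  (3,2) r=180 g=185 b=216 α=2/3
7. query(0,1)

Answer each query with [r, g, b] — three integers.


at x=1,y=1 over L1,L2:
L1 α=3/5: [216/5, 279/5, 597/5]
L2 α=5/6: [1358/15, 802/15, 2861/15]
= [91, 53, 191]

at x=0,y=1 over L1,L3,L4:
L1 α=1/2: [169/2, 35, 120]
L3 α=1: [95, 127, 138]
L4 α=4/5: [27, 199/5, 778/5]
= [27, 40, 156]


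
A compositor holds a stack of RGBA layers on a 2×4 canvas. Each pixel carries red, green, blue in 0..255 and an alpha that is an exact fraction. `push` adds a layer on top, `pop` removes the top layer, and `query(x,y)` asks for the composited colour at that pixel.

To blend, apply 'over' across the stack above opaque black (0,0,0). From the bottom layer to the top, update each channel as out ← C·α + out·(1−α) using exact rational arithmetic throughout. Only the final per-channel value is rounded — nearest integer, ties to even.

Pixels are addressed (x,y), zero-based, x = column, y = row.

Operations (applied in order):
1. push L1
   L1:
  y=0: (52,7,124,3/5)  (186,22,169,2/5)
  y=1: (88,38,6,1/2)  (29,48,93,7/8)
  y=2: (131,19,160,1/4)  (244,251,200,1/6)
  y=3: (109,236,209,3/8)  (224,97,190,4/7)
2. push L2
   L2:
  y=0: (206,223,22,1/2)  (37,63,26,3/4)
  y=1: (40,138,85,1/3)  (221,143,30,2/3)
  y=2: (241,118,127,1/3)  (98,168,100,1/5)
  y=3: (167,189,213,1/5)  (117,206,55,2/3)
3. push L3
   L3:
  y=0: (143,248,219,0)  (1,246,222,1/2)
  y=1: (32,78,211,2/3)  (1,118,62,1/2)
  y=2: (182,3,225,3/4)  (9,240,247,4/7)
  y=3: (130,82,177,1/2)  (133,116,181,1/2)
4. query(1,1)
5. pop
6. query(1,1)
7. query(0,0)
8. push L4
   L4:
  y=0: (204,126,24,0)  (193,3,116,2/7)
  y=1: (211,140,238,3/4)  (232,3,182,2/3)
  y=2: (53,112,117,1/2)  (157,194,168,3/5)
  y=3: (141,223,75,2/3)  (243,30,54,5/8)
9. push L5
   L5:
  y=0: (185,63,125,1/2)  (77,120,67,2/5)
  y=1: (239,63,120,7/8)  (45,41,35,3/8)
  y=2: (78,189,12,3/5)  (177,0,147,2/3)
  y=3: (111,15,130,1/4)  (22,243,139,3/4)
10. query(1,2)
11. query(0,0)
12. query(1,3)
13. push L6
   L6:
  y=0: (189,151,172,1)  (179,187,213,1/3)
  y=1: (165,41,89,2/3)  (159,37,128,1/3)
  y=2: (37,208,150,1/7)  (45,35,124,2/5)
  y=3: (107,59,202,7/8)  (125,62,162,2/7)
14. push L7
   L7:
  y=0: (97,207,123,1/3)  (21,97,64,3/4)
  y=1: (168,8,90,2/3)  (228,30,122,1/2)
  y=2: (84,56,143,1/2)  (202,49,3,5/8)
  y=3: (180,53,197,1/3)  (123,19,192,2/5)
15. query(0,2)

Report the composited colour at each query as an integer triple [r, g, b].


query (1,1) [L1,L2,L3] — begin 0,0,0
+L1 (α=7/8) → [203/8, 42, 651/8]
+L2 (α=2/3) → [3739/24, 328/3, 377/8]
+L3 (α=1/2) → [3763/48, 341/3, 873/16]
rounded: [78, 114, 55]

(1,1) stack=L1,L2; from [0,0,0]:
L1 α=7/8: [203/8, 42, 651/8]
L2 α=2/3: [3739/24, 328/3, 377/8]
= [156, 109, 47]

(0,0) stack=L1,L2; from [0,0,0]:
after L1 α=3/5: [156/5, 21/5, 372/5]
after L2 α=1/2: [593/5, 568/5, 241/5]
rounded: [119, 114, 48]

(1,2) stack=L1,L2,L4,L5; from [0,0,0]:
+L1 (α=1/6) → [122/3, 251/6, 100/3]
+L2 (α=1/5) → [782/15, 1006/15, 140/3]
+L4 (α=3/5) → [8629/75, 10742/75, 1792/15]
+L5 (α=2/3) → [35179/225, 10742/225, 6202/45]
→ [156, 48, 138]

(0,0) stack=L1,L2,L4,L5; from [0,0,0]:
+L1 (α=3/5) → [156/5, 21/5, 372/5]
+L2 (α=1/2) → [593/5, 568/5, 241/5]
+L4 (α=0) → [593/5, 568/5, 241/5]
+L5 (α=1/2) → [759/5, 883/10, 433/5]
→ [152, 88, 87]

(1,3) stack=L1,L2,L4,L5; from [0,0,0]:
+L1 (α=4/7) → [128, 388/7, 760/7]
+L2 (α=2/3) → [362/3, 3272/21, 510/7]
+L4 (α=5/8) → [1577/8, 2161/28, 855/14]
+L5 (α=3/4) → [2105/32, 22573/112, 6693/56]
→ [66, 202, 120]

(0,2) stack=L1,L2,L4,L5,L6,L7; from [0,0,0]:
L1 α=1/4: [131/4, 19/4, 40]
L2 α=1/3: [613/6, 85/2, 69]
L4 α=1/2: [931/12, 309/4, 93]
L5 α=3/5: [467/6, 1443/10, 222/5]
L6 α=1/7: [72, 767/5, 2082/35]
L7 α=1/2: [78, 1047/10, 7087/70]
→ [78, 105, 101]


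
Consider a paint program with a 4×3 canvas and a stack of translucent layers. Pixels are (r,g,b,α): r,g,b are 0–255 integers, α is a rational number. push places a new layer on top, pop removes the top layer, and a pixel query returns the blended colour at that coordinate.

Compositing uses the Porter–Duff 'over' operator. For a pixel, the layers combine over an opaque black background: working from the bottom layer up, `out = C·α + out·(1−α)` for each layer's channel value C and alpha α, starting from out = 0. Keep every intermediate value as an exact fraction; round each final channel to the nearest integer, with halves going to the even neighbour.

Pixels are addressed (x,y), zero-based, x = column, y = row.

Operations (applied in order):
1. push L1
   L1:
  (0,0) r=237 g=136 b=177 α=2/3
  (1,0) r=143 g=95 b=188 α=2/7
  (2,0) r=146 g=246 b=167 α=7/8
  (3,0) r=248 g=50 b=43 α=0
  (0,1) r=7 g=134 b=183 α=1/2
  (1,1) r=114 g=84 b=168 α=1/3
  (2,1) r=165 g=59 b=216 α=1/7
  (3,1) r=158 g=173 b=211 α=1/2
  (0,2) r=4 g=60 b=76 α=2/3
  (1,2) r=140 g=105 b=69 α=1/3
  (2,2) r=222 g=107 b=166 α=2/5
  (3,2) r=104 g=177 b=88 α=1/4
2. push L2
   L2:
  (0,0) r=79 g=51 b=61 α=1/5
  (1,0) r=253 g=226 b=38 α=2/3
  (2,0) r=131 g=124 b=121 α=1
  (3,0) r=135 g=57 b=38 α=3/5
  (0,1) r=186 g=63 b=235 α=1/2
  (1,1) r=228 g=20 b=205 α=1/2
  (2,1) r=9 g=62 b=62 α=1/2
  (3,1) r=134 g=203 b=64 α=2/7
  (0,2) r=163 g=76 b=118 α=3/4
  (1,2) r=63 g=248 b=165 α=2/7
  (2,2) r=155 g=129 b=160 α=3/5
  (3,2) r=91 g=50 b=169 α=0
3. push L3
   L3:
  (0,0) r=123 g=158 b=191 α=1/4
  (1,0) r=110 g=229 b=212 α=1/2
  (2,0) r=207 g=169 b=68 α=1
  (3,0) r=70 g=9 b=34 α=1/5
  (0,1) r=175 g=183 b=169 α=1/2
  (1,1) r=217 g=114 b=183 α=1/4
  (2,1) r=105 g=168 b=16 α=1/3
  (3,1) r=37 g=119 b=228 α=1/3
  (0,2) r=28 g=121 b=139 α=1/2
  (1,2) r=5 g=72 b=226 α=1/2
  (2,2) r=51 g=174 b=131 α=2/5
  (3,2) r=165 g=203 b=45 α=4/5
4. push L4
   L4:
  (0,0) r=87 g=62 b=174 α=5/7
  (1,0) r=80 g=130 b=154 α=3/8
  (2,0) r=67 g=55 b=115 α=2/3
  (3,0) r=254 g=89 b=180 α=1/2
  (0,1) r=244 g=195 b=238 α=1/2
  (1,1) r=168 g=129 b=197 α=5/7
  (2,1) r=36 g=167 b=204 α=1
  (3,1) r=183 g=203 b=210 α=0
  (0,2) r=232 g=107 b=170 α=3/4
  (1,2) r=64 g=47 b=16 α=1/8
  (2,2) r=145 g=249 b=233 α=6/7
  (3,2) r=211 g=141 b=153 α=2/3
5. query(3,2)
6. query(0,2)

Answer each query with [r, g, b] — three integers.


query (3,2) [L1,L2,L3,L4] — begin 0,0,0
L1 α=1/4: [26, 177/4, 22]
L2 α=0: [26, 177/4, 22]
L3 α=4/5: [686/5, 685/4, 202/5]
L4 α=2/3: [932/5, 1813/12, 1732/15]
= [186, 151, 115]

(0,2) stack=L1,L2,L3,L4; from [0,0,0]:
+L1 (α=2/3) → [8/3, 40, 152/3]
+L2 (α=3/4) → [1475/12, 67, 607/6]
+L3 (α=1/2) → [1811/24, 94, 1441/12]
+L4 (α=3/4) → [18515/96, 415/4, 7561/48]
→ [193, 104, 158]


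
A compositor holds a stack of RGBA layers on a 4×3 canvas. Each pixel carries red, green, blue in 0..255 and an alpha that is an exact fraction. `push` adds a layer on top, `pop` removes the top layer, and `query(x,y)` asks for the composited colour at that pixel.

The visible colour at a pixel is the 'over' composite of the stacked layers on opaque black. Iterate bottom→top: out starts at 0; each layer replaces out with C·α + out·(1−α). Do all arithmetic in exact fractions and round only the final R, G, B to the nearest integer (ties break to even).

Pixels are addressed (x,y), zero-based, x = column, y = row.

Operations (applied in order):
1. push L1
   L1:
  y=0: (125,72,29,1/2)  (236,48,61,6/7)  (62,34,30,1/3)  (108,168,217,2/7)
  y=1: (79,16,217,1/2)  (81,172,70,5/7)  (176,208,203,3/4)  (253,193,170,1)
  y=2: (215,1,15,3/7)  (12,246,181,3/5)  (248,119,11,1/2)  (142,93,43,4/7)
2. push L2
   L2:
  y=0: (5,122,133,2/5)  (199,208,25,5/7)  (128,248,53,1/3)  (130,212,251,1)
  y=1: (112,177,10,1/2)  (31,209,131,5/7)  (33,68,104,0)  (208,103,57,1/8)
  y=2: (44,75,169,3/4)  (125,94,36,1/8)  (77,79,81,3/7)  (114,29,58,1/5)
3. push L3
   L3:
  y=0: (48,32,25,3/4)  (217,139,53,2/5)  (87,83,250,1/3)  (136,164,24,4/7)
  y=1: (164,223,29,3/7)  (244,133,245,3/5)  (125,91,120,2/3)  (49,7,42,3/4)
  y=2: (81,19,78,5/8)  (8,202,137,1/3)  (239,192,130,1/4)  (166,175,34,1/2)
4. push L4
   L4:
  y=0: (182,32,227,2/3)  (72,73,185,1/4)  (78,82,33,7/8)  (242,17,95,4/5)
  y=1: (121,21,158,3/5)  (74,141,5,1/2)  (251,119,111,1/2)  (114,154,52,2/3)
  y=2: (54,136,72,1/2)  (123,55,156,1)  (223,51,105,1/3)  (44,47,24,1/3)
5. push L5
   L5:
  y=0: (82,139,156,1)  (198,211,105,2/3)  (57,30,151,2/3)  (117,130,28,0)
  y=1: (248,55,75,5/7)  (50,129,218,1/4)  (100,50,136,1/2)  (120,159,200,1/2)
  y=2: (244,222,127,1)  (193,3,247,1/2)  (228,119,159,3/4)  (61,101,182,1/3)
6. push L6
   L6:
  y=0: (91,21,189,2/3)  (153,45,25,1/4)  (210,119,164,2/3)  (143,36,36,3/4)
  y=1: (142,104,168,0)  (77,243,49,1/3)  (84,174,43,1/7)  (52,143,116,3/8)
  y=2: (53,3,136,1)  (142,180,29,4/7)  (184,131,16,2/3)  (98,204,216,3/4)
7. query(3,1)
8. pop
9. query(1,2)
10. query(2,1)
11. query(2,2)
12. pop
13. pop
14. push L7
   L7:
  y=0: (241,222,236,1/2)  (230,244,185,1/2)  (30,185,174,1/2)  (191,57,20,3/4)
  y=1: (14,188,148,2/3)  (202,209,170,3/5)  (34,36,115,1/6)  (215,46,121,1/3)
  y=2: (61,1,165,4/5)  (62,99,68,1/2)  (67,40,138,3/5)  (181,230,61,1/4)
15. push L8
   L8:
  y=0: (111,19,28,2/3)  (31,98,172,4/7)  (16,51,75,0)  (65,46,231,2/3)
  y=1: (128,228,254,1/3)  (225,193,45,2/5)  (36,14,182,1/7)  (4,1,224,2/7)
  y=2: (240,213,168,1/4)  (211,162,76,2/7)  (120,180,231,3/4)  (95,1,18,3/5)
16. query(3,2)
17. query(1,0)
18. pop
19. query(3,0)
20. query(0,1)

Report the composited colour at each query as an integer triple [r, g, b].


at x=3,y=1 over L1,L2,L3,L4,L5,L6:
after L1 α=1: [253, 193, 170]
after L2 α=1/8: [1979/8, 727/4, 1247/8]
after L3 α=3/4: [3155/32, 811/16, 2255/32]
after L4 α=2/3: [10451/96, 1913/16, 1861/32]
after L5 α=1/2: [21971/192, 4457/32, 8261/64]
after L6 α=3/8: [139807/1536, 36013/256, 63577/512]
rounded: [91, 141, 124]

at x=1,y=2 over L1,L2,L3,L4,L5:
L1 α=3/5: [36/5, 738/5, 543/5]
L2 α=1/8: [877/40, 1409/10, 3981/40]
L3 α=1/3: [1037/60, 2419/15, 6721/60]
L4 α=1: [123, 55, 156]
L5 α=1/2: [158, 29, 403/2]
= [158, 29, 202]

at x=2,y=1 over L1,L2,L3,L4,L5:
L1 α=3/4: [132, 156, 609/4]
L2 α=0: [132, 156, 609/4]
L3 α=2/3: [382/3, 338/3, 523/4]
L4 α=1/2: [1135/6, 695/6, 967/8]
L5 α=1/2: [1735/12, 995/12, 2055/16]
→ [145, 83, 128]

query (2,2) [L1,L2,L3,L4,L5] — begin 0,0,0
L1 α=1/2: [124, 119/2, 11/2]
L2 α=3/7: [727/7, 475/7, 265/7]
L3 α=1/4: [1927/14, 2769/28, 1705/28]
L4 α=1/3: [3488/21, 1161/14, 3175/42]
L5 α=3/4: [4463/21, 6159/56, 23209/168]
rounded: [213, 110, 138]

at x=3,y=2 over L1,L2,L3,L7,L8:
L1 α=4/7: [568/7, 372/7, 172/7]
L2 α=1/5: [614/7, 1691/35, 1094/35]
L3 α=1/2: [888/7, 3908/35, 1142/35]
L7 α=1/4: [3931/28, 9887/70, 5561/140]
L8 α=3/5: [7921/70, 9992/175, 9341/350]
rounded: [113, 57, 27]

query (1,0) [L1,L2,L3,L7,L8] — begin 0,0,0
+L1 (α=6/7) → [1416/7, 288/7, 366/7]
+L2 (α=5/7) → [9797/49, 7856/49, 1607/49]
+L3 (α=2/5) → [50657/245, 7438/49, 2003/49]
+L7 (α=1/2) → [107007/490, 9697/49, 5534/49]
+L8 (α=4/7) → [381781/3430, 48299/343, 50314/343]
→ [111, 141, 147]

at x=3,y=0 over L1,L2,L3,L7:
L1 α=2/7: [216/7, 48, 62]
L2 α=1: [130, 212, 251]
L3 α=4/7: [934/7, 1292/7, 849/7]
L7 α=3/4: [4945/28, 2489/28, 1269/28]
→ [177, 89, 45]

(0,1) stack=L1,L2,L3,L7; from [0,0,0]:
L1 α=1/2: [79/2, 8, 217/2]
L2 α=1/2: [303/4, 185/2, 237/4]
L3 α=3/7: [795/7, 1039/7, 324/7]
L7 α=2/3: [991/21, 3671/21, 2396/21]
= [47, 175, 114]


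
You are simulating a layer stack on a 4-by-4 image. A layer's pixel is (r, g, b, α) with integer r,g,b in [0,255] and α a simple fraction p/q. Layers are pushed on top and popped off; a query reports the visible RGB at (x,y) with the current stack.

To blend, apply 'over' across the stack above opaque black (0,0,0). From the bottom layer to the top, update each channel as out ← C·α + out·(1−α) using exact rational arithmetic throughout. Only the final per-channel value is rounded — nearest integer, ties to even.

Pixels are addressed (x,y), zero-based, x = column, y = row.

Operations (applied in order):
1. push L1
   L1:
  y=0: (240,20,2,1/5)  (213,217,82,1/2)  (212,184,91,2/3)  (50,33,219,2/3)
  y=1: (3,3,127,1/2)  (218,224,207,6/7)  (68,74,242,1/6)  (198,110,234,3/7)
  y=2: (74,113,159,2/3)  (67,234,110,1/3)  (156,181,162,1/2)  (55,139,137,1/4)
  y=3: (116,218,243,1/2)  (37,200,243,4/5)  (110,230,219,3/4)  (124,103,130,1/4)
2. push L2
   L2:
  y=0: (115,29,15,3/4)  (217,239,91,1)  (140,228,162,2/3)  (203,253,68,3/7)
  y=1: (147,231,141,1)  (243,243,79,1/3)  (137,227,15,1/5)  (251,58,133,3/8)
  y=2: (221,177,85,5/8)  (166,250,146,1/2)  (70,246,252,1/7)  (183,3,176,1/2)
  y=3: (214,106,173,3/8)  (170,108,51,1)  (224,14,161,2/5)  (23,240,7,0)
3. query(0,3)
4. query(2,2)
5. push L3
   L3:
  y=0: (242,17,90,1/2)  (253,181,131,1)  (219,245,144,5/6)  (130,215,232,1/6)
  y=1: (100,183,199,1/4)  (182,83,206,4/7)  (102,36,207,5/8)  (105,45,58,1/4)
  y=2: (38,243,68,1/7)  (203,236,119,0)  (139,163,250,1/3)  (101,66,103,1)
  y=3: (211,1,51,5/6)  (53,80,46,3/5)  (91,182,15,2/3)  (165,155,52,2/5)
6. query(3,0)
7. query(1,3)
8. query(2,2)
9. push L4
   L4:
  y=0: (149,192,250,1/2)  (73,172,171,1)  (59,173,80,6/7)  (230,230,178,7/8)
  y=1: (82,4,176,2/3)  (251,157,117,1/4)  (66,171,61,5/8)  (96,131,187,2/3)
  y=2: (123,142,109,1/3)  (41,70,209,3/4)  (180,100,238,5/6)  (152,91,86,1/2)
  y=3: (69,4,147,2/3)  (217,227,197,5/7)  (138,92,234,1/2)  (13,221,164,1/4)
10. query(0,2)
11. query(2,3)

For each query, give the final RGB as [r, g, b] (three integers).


query (0,3) [L1,L2] — begin 0,0,0
after L1 α=1/2: [58, 109, 243/2]
after L2 α=3/8: [233/2, 863/8, 2253/16]
rounded: [116, 108, 141]

query (2,2) [L1,L2] — begin 0,0,0
+L1 (α=1/2) → [78, 181/2, 81]
+L2 (α=1/7) → [538/7, 789/7, 738/7]
rounded: [77, 113, 105]

query (3,0) [L1,L2,L3] — begin 0,0,0
+L1 (α=2/3) → [100/3, 22, 146]
+L2 (α=3/7) → [2227/21, 121, 788/7]
+L3 (α=1/6) → [13865/126, 410/3, 2782/21]
= [110, 137, 132]

query (1,3) [L1,L2,L3] — begin 0,0,0
after L1 α=4/5: [148/5, 160, 972/5]
after L2 α=1: [170, 108, 51]
after L3 α=3/5: [499/5, 456/5, 48]
→ [100, 91, 48]

query (2,2) [L1,L2,L3] — begin 0,0,0
L1 α=1/2: [78, 181/2, 81]
L2 α=1/7: [538/7, 789/7, 738/7]
L3 α=1/3: [683/7, 2719/21, 3226/21]
→ [98, 129, 154]

query (0,2) [L1,L2,L3,L4] — begin 0,0,0
after L1 α=2/3: [148/3, 226/3, 106]
after L2 α=5/8: [1253/8, 1111/8, 743/8]
after L3 α=1/7: [3911/28, 615/4, 2501/28]
after L4 α=1/3: [5633/42, 899/6, 4027/42]
rounded: [134, 150, 96]

query (2,3) [L1,L2,L3,L4] — begin 0,0,0
+L1 (α=3/4) → [165/2, 345/2, 657/4]
+L2 (α=2/5) → [1391/10, 1091/10, 3259/20]
+L3 (α=2/3) → [3211/30, 1577/10, 3859/60]
+L4 (α=1/2) → [7351/60, 2497/20, 17899/120]
= [123, 125, 149]


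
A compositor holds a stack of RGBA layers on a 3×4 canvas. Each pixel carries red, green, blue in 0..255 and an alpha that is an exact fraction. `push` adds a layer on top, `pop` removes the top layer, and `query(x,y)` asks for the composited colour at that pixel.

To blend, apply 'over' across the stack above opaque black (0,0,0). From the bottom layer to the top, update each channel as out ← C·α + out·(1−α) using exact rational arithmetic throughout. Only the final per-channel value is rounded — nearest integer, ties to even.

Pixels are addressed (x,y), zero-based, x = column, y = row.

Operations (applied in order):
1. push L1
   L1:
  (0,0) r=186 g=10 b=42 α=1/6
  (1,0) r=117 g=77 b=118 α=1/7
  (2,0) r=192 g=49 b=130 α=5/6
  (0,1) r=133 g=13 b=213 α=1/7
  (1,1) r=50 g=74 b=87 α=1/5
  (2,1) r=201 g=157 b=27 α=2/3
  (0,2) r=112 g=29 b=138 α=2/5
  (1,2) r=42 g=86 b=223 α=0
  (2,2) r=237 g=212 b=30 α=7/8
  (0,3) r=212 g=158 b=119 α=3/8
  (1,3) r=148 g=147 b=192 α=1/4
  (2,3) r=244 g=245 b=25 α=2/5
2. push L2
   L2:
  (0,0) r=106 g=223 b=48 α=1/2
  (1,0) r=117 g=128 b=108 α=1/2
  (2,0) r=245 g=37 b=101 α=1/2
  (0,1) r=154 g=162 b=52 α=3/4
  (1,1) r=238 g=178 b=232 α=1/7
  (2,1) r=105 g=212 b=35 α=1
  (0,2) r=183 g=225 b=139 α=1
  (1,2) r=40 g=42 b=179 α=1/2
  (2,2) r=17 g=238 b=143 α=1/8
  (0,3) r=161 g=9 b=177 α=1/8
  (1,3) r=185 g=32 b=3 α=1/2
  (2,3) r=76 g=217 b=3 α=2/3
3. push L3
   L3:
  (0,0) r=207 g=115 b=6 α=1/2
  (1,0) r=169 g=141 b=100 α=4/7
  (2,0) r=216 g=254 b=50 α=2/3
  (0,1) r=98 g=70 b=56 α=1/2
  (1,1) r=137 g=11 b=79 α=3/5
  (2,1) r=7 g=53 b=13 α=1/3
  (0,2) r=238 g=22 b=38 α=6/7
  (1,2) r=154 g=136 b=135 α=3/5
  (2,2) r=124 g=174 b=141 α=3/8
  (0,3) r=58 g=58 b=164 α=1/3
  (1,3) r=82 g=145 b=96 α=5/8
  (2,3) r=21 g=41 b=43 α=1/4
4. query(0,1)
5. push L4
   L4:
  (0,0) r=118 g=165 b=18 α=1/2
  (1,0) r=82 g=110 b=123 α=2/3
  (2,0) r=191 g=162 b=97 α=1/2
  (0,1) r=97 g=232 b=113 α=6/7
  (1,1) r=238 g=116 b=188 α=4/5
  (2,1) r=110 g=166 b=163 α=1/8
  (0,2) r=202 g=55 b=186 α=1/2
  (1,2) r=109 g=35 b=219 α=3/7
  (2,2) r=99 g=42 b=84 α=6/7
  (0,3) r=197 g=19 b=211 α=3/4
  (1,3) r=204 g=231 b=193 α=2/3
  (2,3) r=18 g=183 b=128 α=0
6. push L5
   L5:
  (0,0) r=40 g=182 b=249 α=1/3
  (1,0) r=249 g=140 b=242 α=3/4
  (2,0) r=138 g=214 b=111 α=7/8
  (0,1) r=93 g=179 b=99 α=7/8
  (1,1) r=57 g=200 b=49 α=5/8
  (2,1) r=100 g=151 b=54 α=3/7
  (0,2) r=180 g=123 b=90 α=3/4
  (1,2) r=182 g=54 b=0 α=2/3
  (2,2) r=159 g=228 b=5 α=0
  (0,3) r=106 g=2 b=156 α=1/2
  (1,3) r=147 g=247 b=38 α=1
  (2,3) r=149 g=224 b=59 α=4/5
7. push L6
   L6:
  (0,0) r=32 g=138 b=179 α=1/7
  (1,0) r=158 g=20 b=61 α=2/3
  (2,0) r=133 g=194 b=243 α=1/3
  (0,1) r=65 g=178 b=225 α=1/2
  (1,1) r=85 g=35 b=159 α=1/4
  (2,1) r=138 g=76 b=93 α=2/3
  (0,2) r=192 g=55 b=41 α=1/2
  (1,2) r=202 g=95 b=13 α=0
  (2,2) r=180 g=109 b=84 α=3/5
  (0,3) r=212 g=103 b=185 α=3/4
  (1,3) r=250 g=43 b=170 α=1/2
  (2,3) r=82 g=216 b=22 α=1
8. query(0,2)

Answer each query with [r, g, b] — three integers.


at x=0,y=1 over L1,L2,L3:
after L1 α=1/7: [19, 13/7, 213/7]
after L2 α=3/4: [481/4, 3415/28, 1305/28]
after L3 α=1/2: [873/8, 5375/56, 2873/56]
= [109, 96, 51]

query (0,2) [L1,L2,L3,L4,L5,L6] — begin 0,0,0
after L1 α=2/5: [224/5, 58/5, 276/5]
after L2 α=1: [183, 225, 139]
after L3 α=6/7: [1611/7, 51, 367/7]
after L4 α=1/2: [3025/14, 53, 1669/14]
after L5 α=3/4: [10585/56, 211/2, 5449/56]
after L6 α=1/2: [21337/112, 321/4, 7745/112]
rounded: [191, 80, 69]


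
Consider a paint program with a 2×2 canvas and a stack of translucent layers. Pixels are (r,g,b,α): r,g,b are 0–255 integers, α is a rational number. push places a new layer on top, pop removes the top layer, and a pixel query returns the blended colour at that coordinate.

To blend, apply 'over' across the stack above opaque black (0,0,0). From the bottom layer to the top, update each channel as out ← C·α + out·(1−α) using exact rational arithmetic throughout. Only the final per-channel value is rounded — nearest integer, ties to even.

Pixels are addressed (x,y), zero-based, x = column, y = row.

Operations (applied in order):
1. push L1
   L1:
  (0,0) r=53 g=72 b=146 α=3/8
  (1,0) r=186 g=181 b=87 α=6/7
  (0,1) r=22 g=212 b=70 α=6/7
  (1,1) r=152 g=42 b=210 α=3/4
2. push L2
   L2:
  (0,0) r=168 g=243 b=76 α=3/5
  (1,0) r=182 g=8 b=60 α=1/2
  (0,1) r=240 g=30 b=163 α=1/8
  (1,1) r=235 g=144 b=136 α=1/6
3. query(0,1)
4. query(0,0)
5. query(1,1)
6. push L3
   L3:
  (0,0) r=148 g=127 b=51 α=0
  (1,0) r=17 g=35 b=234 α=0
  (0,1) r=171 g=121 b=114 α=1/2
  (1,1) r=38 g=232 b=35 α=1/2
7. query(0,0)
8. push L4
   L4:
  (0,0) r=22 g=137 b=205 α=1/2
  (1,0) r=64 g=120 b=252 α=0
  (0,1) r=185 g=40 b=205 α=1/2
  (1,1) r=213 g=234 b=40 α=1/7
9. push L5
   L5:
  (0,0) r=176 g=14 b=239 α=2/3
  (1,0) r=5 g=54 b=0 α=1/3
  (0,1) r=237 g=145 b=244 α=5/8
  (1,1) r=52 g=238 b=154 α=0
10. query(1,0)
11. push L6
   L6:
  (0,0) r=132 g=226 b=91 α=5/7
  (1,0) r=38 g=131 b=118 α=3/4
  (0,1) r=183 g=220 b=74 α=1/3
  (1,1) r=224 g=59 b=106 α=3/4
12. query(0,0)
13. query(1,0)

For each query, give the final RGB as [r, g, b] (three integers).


query (0,1) [L1,L2] — begin 0,0,0
L1 α=6/7: [132/7, 1272/7, 60]
L2 α=1/8: [93/2, 651/4, 583/8]
rounded: [46, 163, 73]

at x=0,y=0 over L1,L2:
+L1 (α=3/8) → [159/8, 27, 219/4]
+L2 (α=3/5) → [435/4, 783/5, 135/2]
rounded: [109, 157, 68]

(1,1) stack=L1,L2; from [0,0,0]:
after L1 α=3/4: [114, 63/2, 315/2]
after L2 α=1/6: [805/6, 201/4, 1847/12]
→ [134, 50, 154]

at x=0,y=0 over L1,L2,L3:
+L1 (α=3/8) → [159/8, 27, 219/4]
+L2 (α=3/5) → [435/4, 783/5, 135/2]
+L3 (α=0) → [435/4, 783/5, 135/2]
→ [109, 157, 68]

at x=1,y=0 over L1,L2,L3,L4,L5:
L1 α=6/7: [1116/7, 1086/7, 522/7]
L2 α=1/2: [1195/7, 571/7, 471/7]
L3 α=0: [1195/7, 571/7, 471/7]
L4 α=0: [1195/7, 571/7, 471/7]
L5 α=1/3: [2425/21, 1520/21, 314/7]
rounded: [115, 72, 45]

(0,0) stack=L1,L2,L3,L4,L5,L6; from [0,0,0]:
after L1 α=3/8: [159/8, 27, 219/4]
after L2 α=3/5: [435/4, 783/5, 135/2]
after L3 α=0: [435/4, 783/5, 135/2]
after L4 α=1/2: [523/8, 734/5, 545/4]
after L5 α=2/3: [1113/8, 874/15, 819/4]
after L6 α=5/7: [3753/28, 18698/105, 247/2]
= [134, 178, 124]

query (1,0) [L1,L2,L3,L4,L5,L6] — begin 0,0,0
L1 α=6/7: [1116/7, 1086/7, 522/7]
L2 α=1/2: [1195/7, 571/7, 471/7]
L3 α=0: [1195/7, 571/7, 471/7]
L4 α=0: [1195/7, 571/7, 471/7]
L5 α=1/3: [2425/21, 1520/21, 314/7]
L6 α=3/4: [4819/84, 9773/84, 698/7]
→ [57, 116, 100]


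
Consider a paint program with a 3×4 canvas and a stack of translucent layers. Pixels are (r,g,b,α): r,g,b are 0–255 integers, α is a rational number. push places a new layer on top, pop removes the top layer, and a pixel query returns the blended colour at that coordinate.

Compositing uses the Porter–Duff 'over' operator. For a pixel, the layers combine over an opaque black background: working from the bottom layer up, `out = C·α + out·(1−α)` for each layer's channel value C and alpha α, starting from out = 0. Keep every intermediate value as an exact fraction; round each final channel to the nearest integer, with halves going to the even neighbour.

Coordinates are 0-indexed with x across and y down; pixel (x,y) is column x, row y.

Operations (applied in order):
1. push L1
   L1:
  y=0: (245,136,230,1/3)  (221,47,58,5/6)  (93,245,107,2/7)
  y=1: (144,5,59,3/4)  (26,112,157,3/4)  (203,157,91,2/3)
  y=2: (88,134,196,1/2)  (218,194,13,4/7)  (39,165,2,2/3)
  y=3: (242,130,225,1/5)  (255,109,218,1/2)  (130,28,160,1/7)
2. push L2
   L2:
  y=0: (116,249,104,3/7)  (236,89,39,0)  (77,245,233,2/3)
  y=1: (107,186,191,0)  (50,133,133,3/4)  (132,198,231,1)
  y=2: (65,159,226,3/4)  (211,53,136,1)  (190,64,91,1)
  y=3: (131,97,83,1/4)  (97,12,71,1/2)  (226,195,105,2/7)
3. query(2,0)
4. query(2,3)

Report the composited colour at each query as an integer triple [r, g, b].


query (2,0) [L1,L2] — begin 0,0,0
after L1 α=2/7: [186/7, 70, 214/7]
after L2 α=2/3: [1264/21, 560/3, 3476/21]
= [60, 187, 166]

query (2,3) [L1,L2] — begin 0,0,0
after L1 α=1/7: [130/7, 4, 160/7]
after L2 α=2/7: [3814/49, 410/7, 2270/49]
→ [78, 59, 46]


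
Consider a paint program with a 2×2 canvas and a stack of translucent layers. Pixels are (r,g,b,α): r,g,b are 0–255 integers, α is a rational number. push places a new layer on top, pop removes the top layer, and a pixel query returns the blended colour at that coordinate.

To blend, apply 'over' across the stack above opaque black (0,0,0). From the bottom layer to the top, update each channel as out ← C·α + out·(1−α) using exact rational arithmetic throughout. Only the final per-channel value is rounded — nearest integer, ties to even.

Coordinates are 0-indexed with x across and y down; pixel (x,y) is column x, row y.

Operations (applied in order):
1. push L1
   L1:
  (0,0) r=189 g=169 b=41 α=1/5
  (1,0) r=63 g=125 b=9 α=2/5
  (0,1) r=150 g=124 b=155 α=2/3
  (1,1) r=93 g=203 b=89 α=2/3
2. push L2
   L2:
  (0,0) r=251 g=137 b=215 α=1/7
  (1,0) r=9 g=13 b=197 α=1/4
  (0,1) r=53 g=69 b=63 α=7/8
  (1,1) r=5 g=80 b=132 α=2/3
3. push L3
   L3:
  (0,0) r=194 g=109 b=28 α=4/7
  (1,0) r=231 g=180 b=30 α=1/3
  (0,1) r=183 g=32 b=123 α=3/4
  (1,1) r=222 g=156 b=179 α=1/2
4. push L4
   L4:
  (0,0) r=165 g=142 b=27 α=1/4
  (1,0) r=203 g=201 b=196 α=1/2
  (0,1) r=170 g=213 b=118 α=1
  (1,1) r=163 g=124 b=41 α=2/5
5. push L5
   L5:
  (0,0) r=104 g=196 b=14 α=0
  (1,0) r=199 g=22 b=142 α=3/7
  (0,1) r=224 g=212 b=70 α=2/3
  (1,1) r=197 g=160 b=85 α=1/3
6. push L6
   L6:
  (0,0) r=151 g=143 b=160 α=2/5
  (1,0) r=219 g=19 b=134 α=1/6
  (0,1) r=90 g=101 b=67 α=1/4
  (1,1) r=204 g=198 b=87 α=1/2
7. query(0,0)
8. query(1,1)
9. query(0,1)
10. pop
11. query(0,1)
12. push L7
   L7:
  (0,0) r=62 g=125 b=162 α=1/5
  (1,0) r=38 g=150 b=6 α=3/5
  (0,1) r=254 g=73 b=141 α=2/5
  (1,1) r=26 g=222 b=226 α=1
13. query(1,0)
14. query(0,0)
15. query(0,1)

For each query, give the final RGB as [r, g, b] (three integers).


(0,0) stack=L1,L2,L3,L4,L5,L6; from [0,0,0]:
after L1 α=1/5: [189/5, 169/5, 41/5]
after L2 α=1/7: [2389/35, 1699/35, 1321/35]
after L3 α=4/7: [34327/245, 20357/245, 7883/245]
after L4 α=1/4: [71703/490, 95861/980, 7566/245]
after L5 α=0: [71703/490, 95861/980, 7566/245]
after L6 α=2/5: [363089/2450, 567863/4900, 101098/1225]
rounded: [148, 116, 83]

query (1,1) [L1,L2,L3,L4,L5,L6] — begin 0,0,0
L1 α=2/3: [62, 406/3, 178/3]
L2 α=2/3: [24, 886/9, 970/9]
L3 α=1/2: [123, 1145/9, 2581/18]
L4 α=2/5: [139, 1889/15, 3073/30]
L5 α=1/3: [475/3, 6178/45, 4348/45]
L6 α=1/2: [1087/6, 7544/45, 8263/90]
= [181, 168, 92]

at x=0,y=1 over L1,L2,L3,L4,L5,L6:
after L1 α=2/3: [100, 248/3, 310/3]
after L2 α=7/8: [471/8, 1697/24, 1633/24]
after L3 α=3/4: [4863/32, 4001/96, 10489/96]
after L4 α=1: [170, 213, 118]
after L5 α=2/3: [206, 637/3, 86]
after L6 α=1/4: [177, 369/2, 325/4]
= [177, 184, 81]

(0,1) stack=L1,L2,L3,L4,L5; from [0,0,0]:
L1 α=2/3: [100, 248/3, 310/3]
L2 α=7/8: [471/8, 1697/24, 1633/24]
L3 α=3/4: [4863/32, 4001/96, 10489/96]
L4 α=1: [170, 213, 118]
L5 α=2/3: [206, 637/3, 86]
rounded: [206, 212, 86]

at x=1,y=0 over L1,L2,L3,L4,L5,L7:
after L1 α=2/5: [126/5, 50, 18/5]
after L2 α=1/4: [423/20, 163/4, 1039/20]
after L3 α=1/3: [911/10, 523/6, 1339/30]
after L4 α=1/2: [2941/20, 1729/12, 7219/60]
after L5 α=3/7: [5926/35, 1927/21, 13609/105]
after L7 α=3/5: [15842/175, 13304/105, 29108/525]
rounded: [91, 127, 55]

query (0,0) [L1,L2,L3,L4,L5,L7] — begin 0,0,0
after L1 α=1/5: [189/5, 169/5, 41/5]
after L2 α=1/7: [2389/35, 1699/35, 1321/35]
after L3 α=4/7: [34327/245, 20357/245, 7883/245]
after L4 α=1/4: [71703/490, 95861/980, 7566/245]
after L5 α=0: [71703/490, 95861/980, 7566/245]
after L7 α=1/5: [158596/1225, 126486/1225, 69954/1225]
= [129, 103, 57]

(0,1) stack=L1,L2,L3,L4,L5,L7; from [0,0,0]:
+L1 (α=2/3) → [100, 248/3, 310/3]
+L2 (α=7/8) → [471/8, 1697/24, 1633/24]
+L3 (α=3/4) → [4863/32, 4001/96, 10489/96]
+L4 (α=1) → [170, 213, 118]
+L5 (α=2/3) → [206, 637/3, 86]
+L7 (α=2/5) → [1126/5, 783/5, 108]
= [225, 157, 108]


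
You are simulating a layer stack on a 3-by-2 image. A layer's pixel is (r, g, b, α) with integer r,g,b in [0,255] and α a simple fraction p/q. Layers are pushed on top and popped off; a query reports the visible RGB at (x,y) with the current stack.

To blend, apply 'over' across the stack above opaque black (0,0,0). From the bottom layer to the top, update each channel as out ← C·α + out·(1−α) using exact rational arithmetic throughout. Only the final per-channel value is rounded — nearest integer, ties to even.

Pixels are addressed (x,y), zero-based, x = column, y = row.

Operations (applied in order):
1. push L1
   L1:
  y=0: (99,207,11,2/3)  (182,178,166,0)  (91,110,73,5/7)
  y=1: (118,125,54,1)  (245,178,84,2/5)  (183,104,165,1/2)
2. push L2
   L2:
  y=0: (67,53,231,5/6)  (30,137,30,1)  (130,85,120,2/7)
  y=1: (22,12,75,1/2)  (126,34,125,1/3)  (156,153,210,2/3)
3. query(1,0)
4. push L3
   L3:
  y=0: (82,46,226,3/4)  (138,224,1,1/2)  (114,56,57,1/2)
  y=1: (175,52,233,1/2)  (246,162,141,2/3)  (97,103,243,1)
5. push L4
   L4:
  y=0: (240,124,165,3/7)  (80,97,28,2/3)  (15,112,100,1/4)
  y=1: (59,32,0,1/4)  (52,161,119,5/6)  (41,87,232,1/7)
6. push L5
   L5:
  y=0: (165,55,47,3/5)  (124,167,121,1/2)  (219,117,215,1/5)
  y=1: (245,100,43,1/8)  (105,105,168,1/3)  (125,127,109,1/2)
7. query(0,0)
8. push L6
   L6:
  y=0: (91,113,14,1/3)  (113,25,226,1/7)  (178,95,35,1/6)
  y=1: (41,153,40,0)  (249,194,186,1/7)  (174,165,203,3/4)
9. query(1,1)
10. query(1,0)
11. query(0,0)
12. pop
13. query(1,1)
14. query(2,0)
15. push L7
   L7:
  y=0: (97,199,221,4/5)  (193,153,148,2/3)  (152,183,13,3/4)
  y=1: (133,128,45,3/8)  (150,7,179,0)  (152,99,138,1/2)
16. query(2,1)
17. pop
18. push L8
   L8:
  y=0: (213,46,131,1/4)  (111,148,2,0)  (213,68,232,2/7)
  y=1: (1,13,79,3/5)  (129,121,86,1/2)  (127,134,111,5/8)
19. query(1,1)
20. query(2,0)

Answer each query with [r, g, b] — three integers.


query (1,0) [L1,L2] — begin 0,0,0
after L1 α=0: [0, 0, 0]
after L2 α=1: [30, 137, 30]
rounded: [30, 137, 30]

(0,0) stack=L1,L2,L3,L4,L5; from [0,0,0]:
+L1 (α=2/3) → [66, 138, 22/3]
+L2 (α=5/6) → [401/6, 403/6, 3487/18]
+L3 (α=3/4) → [1877/24, 1231/24, 15691/72]
+L4 (α=3/7) → [6197/42, 3463/42, 24601/126]
+L5 (α=3/5) → [16592/105, 6928/105, 33484/315]
rounded: [158, 66, 106]

query (1,1) [L1,L2,L3,L4,L5,L6] — begin 0,0,0
L1 α=2/5: [98, 356/5, 168/5]
L2 α=1/3: [322/3, 294/5, 961/15]
L3 α=2/3: [1798/9, 638/5, 5191/45]
L4 α=5/6: [2069/27, 4663/30, 15983/135]
L5 α=1/3: [6973/81, 6238/45, 54646/405]
L6 α=1/7: [20669/189, 2198/15, 134402/945]
→ [109, 147, 142]

(1,0) stack=L1,L2,L3,L4,L5,L6; from [0,0,0]:
L1 α=0: [0, 0, 0]
L2 α=1: [30, 137, 30]
L3 α=1/2: [84, 361/2, 31/2]
L4 α=2/3: [244/3, 749/6, 143/6]
L5 α=1/2: [308/3, 1751/12, 869/12]
L6 α=1/7: [729/7, 1801/14, 1321/14]
rounded: [104, 129, 94]

at x=0,y=0 over L1,L2,L3,L4,L5,L6:
after L1 α=2/3: [66, 138, 22/3]
after L2 α=5/6: [401/6, 403/6, 3487/18]
after L3 α=3/4: [1877/24, 1231/24, 15691/72]
after L4 α=3/7: [6197/42, 3463/42, 24601/126]
after L5 α=3/5: [16592/105, 6928/105, 33484/315]
after L6 α=1/3: [42739/315, 25721/315, 71378/945]
rounded: [136, 82, 76]

(1,1) stack=L1,L2,L3,L4,L5; from [0,0,0]:
after L1 α=2/5: [98, 356/5, 168/5]
after L2 α=1/3: [322/3, 294/5, 961/15]
after L3 α=2/3: [1798/9, 638/5, 5191/45]
after L4 α=5/6: [2069/27, 4663/30, 15983/135]
after L5 α=1/3: [6973/81, 6238/45, 54646/405]
rounded: [86, 139, 135]

query (2,0) [L1,L2,L3,L4,L5] — begin 0,0,0
after L1 α=5/7: [65, 550/7, 365/7]
after L2 α=2/7: [585/7, 3940/49, 3505/49]
after L3 α=1/2: [1383/14, 3342/49, 3149/49]
after L4 α=1/4: [4359/56, 7757/98, 14347/196]
after L5 α=1/5: [1485/14, 21247/245, 24882/245]
rounded: [106, 87, 102]

at x=2,y=1 over L1,L2,L3,L4,L5,L7:
after L1 α=1/2: [183/2, 52, 165/2]
after L2 α=2/3: [269/2, 358/3, 335/2]
after L3 α=1: [97, 103, 243]
after L4 α=1/7: [89, 705/7, 1690/7]
after L5 α=1/2: [107, 797/7, 2453/14]
after L7 α=1/2: [259/2, 745/7, 4385/28]
= [130, 106, 157]

at x=1,y=1 over L1,L2,L3,L4,L5,L8:
after L1 α=2/5: [98, 356/5, 168/5]
after L2 α=1/3: [322/3, 294/5, 961/15]
after L3 α=2/3: [1798/9, 638/5, 5191/45]
after L4 α=5/6: [2069/27, 4663/30, 15983/135]
after L5 α=1/3: [6973/81, 6238/45, 54646/405]
after L8 α=1/2: [8711/81, 11683/90, 44738/405]
→ [108, 130, 110]

at x=2,y=0 over L1,L2,L3,L4,L5,L8:
L1 α=5/7: [65, 550/7, 365/7]
L2 α=2/7: [585/7, 3940/49, 3505/49]
L3 α=1/2: [1383/14, 3342/49, 3149/49]
L4 α=1/4: [4359/56, 7757/98, 14347/196]
L5 α=1/5: [1485/14, 21247/245, 24882/245]
L8 α=2/7: [13389/98, 27911/343, 47618/343]
→ [137, 81, 139]
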